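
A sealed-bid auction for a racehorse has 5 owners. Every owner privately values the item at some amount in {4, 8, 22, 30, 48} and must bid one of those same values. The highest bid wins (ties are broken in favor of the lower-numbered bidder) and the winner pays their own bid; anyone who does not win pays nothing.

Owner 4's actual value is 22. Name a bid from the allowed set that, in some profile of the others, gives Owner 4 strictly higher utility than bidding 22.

8

Suppose Owner 1 bids 4, Owner 2 bids 4, Owner 3 bids 4 and Owner 5 bids 4.
Bid 22: wins, pays 22, utility 22 - 22 = 0.
Bid 8: wins, pays 8, utility 22 - 8 = 14.
So bidding 8 beats truth here (14 > 0).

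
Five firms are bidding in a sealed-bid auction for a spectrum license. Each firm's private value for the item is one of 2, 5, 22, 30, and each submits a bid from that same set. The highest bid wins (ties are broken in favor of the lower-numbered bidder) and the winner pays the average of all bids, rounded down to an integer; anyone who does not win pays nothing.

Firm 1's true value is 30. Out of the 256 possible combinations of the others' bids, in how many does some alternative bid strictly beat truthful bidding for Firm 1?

81

Others bid (2, 2, 2, 2): truth gives 23; bid 2 gives 28 > 23. Violating.
Others bid (2, 2, 2, 5): truth gives 22; bid 5 gives 27 > 22. Violating.
Others bid (2, 2, 2, 22): truth gives 19; bid 22 gives 20 > 19. Violating.
Others bid (2, 2, 5, 2): truth gives 22; bid 5 gives 27 > 22. Violating.
Others bid (2, 2, 2, 30): truth gives 17; no alternative beats it.
Others bid (2, 2, 5, 30): truth gives 17; no alternative beats it.
(Checking all 256 profiles: 81 have a profitable deviation, 175 do not.)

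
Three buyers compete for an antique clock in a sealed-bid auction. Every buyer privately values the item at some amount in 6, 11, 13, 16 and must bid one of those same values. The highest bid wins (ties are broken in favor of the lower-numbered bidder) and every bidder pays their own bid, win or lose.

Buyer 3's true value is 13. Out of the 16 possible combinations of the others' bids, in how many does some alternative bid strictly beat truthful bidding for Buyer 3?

13

Others bid (6, 6): truth gives 0; bid 11 gives 2 > 0. Violating.
Others bid (6, 13): truth gives -13; bid 16 gives -3 > -13. Violating.
Others bid (6, 16): truth gives -13; bid 6 gives -6 > -13. Violating.
Others bid (11, 13): truth gives -13; bid 16 gives -3 > -13. Violating.
Others bid (6, 11): truth gives 0; no alternative beats it.
Others bid (11, 6): truth gives 0; no alternative beats it.
(Checking all 16 profiles: 13 have a profitable deviation, 3 do not.)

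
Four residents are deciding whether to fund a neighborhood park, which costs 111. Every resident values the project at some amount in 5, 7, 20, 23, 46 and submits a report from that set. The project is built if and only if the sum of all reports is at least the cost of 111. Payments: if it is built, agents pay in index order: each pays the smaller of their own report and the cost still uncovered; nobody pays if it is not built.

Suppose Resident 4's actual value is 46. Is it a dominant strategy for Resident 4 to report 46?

Check each profile of the others' reports and compare truth against every alternative report.
Others report (20, 20, 46): truth gives 21, best alternative gives 0.
Others report (20, 46, 20): truth gives 21, best alternative gives 0.
Others report (46, 20, 20): truth gives 21, best alternative gives 0.
Others report (7, 23, 46): truth gives 11, best alternative gives 0.
Others report (7, 46, 23): truth gives 11, best alternative gives 0.
Others report (23, 7, 46): truth gives 11, best alternative gives 0.
(Remaining 119 profiles checked similarly; truth is weakly best in each.)
In every case the truthful report is at least as good as any alternative, so it is a dominant strategy.

Yes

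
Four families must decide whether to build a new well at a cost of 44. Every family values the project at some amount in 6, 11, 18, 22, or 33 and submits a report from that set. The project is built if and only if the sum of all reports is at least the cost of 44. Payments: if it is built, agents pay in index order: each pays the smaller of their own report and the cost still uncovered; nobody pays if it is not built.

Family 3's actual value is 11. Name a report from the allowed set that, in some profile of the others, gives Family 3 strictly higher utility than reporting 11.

Suppose Family 1 reports 6, Family 2 reports 6 and Family 4 reports 33.
Report 11: project built, pays 11, utility 11 - 11 = 0.
Report 6: project built, pays 6, utility 11 - 6 = 5.
So reporting 6 beats truth here (5 > 0).

6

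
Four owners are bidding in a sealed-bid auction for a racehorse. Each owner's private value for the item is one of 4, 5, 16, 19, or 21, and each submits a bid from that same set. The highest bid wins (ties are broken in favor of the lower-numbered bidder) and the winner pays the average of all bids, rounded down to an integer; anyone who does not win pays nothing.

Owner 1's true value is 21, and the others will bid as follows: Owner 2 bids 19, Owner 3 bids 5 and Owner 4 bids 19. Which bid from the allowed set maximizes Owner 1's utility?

19

Bid 4: loses, pays 0, utility 0.
Bid 5: loses, pays 0, utility 0.
Bid 16: loses, pays 0, utility 0.
Bid 19: wins, pays 15, utility 21 - 15 = 6.
Bid 21: wins, pays 16, utility 21 - 16 = 5.
The best choice is 19 with utility 6.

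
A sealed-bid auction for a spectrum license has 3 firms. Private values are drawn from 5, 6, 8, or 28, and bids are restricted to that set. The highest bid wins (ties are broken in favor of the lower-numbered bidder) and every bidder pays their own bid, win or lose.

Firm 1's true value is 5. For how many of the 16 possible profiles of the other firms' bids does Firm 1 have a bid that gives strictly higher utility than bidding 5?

Others bid (5, 6): truth gives -5; bid 6 gives -1 > -5. Violating.
Others bid (5, 8): truth gives -5; bid 8 gives -3 > -5. Violating.
Others bid (6, 5): truth gives -5; bid 6 gives -1 > -5. Violating.
Others bid (6, 6): truth gives -5; bid 6 gives -1 > -5. Violating.
Others bid (5, 5): truth gives 0; no alternative beats it.
Others bid (5, 28): truth gives -5; no alternative beats it.
(Checking all 16 profiles: 8 have a profitable deviation, 8 do not.)

8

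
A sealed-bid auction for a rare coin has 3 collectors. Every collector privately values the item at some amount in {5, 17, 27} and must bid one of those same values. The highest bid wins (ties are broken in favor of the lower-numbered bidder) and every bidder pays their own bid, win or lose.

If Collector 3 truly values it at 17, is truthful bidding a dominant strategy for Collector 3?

Consider the case where Collector 1 bids 5 and Collector 2 bids 17.
Truthful bid 17: loses but pays 17, utility -17.
Bid 5 instead: loses but pays 5, utility -5.
Since -5 > -17, bidding 5 is strictly better here, so truthful bidding is not dominant.

No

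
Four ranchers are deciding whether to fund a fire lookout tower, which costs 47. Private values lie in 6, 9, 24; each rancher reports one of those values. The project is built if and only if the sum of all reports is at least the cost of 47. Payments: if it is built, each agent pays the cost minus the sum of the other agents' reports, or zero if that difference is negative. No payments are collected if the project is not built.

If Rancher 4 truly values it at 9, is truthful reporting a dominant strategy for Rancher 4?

Check each profile of the others' reports and compare truth against every alternative report.
Others report (6, 24, 24): truth gives 9, best alternative gives 9.
Others report (9, 24, 24): truth gives 9, best alternative gives 9.
Others report (24, 6, 24): truth gives 9, best alternative gives 9.
Others report (24, 9, 24): truth gives 9, best alternative gives 9.
Others report (24, 24, 6): truth gives 9, best alternative gives 9.
Others report (24, 24, 9): truth gives 9, best alternative gives 9.
(Remaining 21 profiles checked similarly; truth is weakly best in each.)
In every case the truthful report is at least as good as any alternative, so it is a dominant strategy.

Yes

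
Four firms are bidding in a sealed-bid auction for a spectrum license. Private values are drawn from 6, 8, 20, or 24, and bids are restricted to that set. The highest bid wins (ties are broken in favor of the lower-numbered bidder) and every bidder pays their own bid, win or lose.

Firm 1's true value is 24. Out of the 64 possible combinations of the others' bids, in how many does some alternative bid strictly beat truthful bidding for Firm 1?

27

Others bid (6, 6, 6): truth gives 0; bid 6 gives 18 > 0. Violating.
Others bid (6, 6, 8): truth gives 0; bid 8 gives 16 > 0. Violating.
Others bid (6, 6, 20): truth gives 0; bid 20 gives 4 > 0. Violating.
Others bid (6, 8, 6): truth gives 0; bid 8 gives 16 > 0. Violating.
Others bid (6, 6, 24): truth gives 0; no alternative beats it.
Others bid (6, 8, 24): truth gives 0; no alternative beats it.
(Checking all 64 profiles: 27 have a profitable deviation, 37 do not.)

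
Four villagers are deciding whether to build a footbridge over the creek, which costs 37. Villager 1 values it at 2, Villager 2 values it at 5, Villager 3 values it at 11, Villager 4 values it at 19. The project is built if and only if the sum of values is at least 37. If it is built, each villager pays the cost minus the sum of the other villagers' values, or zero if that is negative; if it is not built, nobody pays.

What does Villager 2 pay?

Total value 37 ≥ cost 37, so the project is built.
The other villagers' values sum to 32.
Cost minus that sum is 37 - 32 = 5.

5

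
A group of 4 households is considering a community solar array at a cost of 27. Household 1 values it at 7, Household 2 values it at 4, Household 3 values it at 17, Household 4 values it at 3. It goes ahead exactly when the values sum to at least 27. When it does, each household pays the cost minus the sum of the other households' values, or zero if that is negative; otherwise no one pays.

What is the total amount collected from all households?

16

Total value 31 ≥ cost 27, so it is built.
Household 1: others sum to 24; max(0, 27 - 24) = 3.
Household 2: others sum to 27; max(0, 27 - 27) = 0.
Household 3: others sum to 14; max(0, 27 - 14) = 13.
Household 4: others sum to 28; max(0, 27 - 28) = 0.
Total collected = 3 + 0 + 13 + 0 = 16.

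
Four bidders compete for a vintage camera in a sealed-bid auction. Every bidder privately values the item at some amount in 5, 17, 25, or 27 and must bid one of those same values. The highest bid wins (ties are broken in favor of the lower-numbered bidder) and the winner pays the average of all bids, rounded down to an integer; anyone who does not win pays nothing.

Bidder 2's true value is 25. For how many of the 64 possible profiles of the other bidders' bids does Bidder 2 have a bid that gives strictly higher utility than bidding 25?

30

Others bid (5, 5, 5): truth gives 15; bid 17 gives 17 > 15. Violating.
Others bid (5, 5, 17): truth gives 12; bid 17 gives 14 > 12. Violating.
Others bid (5, 5, 27): truth gives 0; bid 27 gives 9 > 0. Violating.
Others bid (5, 17, 5): truth gives 12; bid 17 gives 14 > 12. Violating.
Others bid (5, 5, 25): truth gives 10; no alternative beats it.
Others bid (5, 17, 25): truth gives 7; no alternative beats it.
(Checking all 64 profiles: 30 have a profitable deviation, 34 do not.)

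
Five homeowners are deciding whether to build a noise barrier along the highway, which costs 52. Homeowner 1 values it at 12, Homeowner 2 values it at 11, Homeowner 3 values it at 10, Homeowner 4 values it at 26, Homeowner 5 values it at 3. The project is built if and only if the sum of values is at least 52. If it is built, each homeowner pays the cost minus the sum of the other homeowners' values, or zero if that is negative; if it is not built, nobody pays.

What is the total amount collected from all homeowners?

Total value 62 ≥ cost 52, so it is built.
Homeowner 1: others sum to 50; max(0, 52 - 50) = 2.
Homeowner 2: others sum to 51; max(0, 52 - 51) = 1.
Homeowner 3: others sum to 52; max(0, 52 - 52) = 0.
Homeowner 4: others sum to 36; max(0, 52 - 36) = 16.
Homeowner 5: others sum to 59; max(0, 52 - 59) = 0.
Total collected = 2 + 1 + 0 + 16 + 0 = 19.

19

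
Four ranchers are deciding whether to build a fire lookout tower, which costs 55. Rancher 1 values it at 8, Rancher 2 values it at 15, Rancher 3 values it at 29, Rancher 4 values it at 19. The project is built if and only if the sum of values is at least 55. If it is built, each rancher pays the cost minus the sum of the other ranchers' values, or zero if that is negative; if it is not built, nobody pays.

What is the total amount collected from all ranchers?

16

Total value 71 ≥ cost 55, so it is built.
Rancher 1: others sum to 63; max(0, 55 - 63) = 0.
Rancher 2: others sum to 56; max(0, 55 - 56) = 0.
Rancher 3: others sum to 42; max(0, 55 - 42) = 13.
Rancher 4: others sum to 52; max(0, 55 - 52) = 3.
Total collected = 0 + 0 + 13 + 3 = 16.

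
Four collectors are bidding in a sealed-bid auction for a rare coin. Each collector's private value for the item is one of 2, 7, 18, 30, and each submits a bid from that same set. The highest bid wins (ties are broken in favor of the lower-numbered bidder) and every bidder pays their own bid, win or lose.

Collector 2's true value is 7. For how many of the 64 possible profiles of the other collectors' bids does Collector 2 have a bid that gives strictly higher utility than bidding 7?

60

Others bid (2, 2, 18): truth gives -7; bid 2 gives -2 > -7. Violating.
Others bid (2, 2, 30): truth gives -7; bid 2 gives -2 > -7. Violating.
Others bid (2, 7, 18): truth gives -7; bid 2 gives -2 > -7. Violating.
Others bid (2, 7, 30): truth gives -7; bid 2 gives -2 > -7. Violating.
Others bid (2, 2, 2): truth gives 0; no alternative beats it.
Others bid (2, 2, 7): truth gives 0; no alternative beats it.
(Checking all 64 profiles: 60 have a profitable deviation, 4 do not.)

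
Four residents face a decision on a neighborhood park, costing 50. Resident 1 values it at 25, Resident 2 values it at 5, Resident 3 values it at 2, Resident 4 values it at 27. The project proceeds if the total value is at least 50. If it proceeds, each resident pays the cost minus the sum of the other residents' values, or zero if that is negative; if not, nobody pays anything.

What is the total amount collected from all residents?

Total value 59 ≥ cost 50, so it is built.
Resident 1: others sum to 34; max(0, 50 - 34) = 16.
Resident 2: others sum to 54; max(0, 50 - 54) = 0.
Resident 3: others sum to 57; max(0, 50 - 57) = 0.
Resident 4: others sum to 32; max(0, 50 - 32) = 18.
Total collected = 16 + 0 + 0 + 18 = 34.

34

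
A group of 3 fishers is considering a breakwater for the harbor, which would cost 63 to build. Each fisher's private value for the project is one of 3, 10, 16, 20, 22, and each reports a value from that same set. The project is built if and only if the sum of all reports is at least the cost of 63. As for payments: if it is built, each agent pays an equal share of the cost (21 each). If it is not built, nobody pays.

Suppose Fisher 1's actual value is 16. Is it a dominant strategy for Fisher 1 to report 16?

Check each profile of the others' reports and compare truth against every alternative report.
Others report (3, 3): truth gives 0, best alternative gives 0.
Others report (3, 10): truth gives 0, best alternative gives 0.
Others report (3, 16): truth gives 0, best alternative gives 0.
Others report (3, 20): truth gives 0, best alternative gives 0.
Others report (3, 22): truth gives 0, best alternative gives 0.
Others report (10, 3): truth gives 0, best alternative gives 0.
(Remaining 19 profiles checked similarly; truth is weakly best in each.)
In every case the truthful report is at least as good as any alternative, so it is a dominant strategy.

Yes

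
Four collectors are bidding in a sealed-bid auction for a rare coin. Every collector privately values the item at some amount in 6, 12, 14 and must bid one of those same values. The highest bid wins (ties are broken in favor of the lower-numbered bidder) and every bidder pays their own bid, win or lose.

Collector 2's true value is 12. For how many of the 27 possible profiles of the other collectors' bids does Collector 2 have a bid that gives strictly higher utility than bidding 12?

23

Others bid (6, 6, 14): truth gives -12; bid 14 gives -2 > -12. Violating.
Others bid (6, 12, 14): truth gives -12; bid 14 gives -2 > -12. Violating.
Others bid (6, 14, 6): truth gives -12; bid 14 gives -2 > -12. Violating.
Others bid (6, 14, 12): truth gives -12; bid 14 gives -2 > -12. Violating.
Others bid (6, 6, 6): truth gives 0; no alternative beats it.
Others bid (6, 6, 12): truth gives 0; no alternative beats it.
(Checking all 27 profiles: 23 have a profitable deviation, 4 do not.)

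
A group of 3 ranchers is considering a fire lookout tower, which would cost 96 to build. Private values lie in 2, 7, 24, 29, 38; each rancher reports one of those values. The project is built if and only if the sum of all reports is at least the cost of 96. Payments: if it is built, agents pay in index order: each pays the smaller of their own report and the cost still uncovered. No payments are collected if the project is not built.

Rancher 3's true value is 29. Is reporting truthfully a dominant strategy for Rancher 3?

Check each profile of the others' reports and compare truth against every alternative report.
Others report (38, 38): truth gives 9, best alternative gives 9.
Others report (2, 2): truth gives 0, best alternative gives 0.
Others report (2, 7): truth gives 0, best alternative gives 0.
Others report (2, 24): truth gives 0, best alternative gives 0.
Others report (2, 29): truth gives 0, best alternative gives 0.
Others report (2, 38): truth gives 0, best alternative gives 0.
(Remaining 19 profiles checked similarly; truth is weakly best in each.)
In every case the truthful report is at least as good as any alternative, so it is a dominant strategy.

Yes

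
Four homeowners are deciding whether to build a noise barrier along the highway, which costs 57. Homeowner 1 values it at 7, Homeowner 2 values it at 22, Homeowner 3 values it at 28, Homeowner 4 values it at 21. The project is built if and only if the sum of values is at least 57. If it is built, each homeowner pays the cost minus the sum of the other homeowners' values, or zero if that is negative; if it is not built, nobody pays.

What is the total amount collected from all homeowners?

Total value 78 ≥ cost 57, so it is built.
Homeowner 1: others sum to 71; max(0, 57 - 71) = 0.
Homeowner 2: others sum to 56; max(0, 57 - 56) = 1.
Homeowner 3: others sum to 50; max(0, 57 - 50) = 7.
Homeowner 4: others sum to 57; max(0, 57 - 57) = 0.
Total collected = 0 + 1 + 7 + 0 = 8.

8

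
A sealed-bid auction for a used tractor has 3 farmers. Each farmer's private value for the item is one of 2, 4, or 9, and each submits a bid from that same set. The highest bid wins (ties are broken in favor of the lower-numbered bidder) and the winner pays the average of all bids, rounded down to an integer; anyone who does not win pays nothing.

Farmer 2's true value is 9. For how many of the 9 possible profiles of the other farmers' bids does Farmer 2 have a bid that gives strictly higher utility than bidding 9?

2

Others bid (2, 2): truth gives 5; bid 4 gives 7 > 5. Violating.
Others bid (2, 4): truth gives 4; bid 4 gives 6 > 4. Violating.
Others bid (2, 9): truth gives 3; no alternative beats it.
Others bid (4, 2): truth gives 4; no alternative beats it.
(Checking all 9 profiles: 2 have a profitable deviation, 7 do not.)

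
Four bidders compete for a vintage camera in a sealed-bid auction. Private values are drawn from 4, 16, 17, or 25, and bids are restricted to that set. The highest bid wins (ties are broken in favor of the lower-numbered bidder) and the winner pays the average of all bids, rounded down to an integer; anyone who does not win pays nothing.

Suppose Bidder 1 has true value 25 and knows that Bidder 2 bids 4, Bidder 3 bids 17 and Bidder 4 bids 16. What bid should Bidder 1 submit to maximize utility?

17

Bid 4: loses, pays 0, utility 0.
Bid 16: loses, pays 0, utility 0.
Bid 17: wins, pays 13, utility 25 - 13 = 12.
Bid 25: wins, pays 15, utility 25 - 15 = 10.
The best choice is 17 with utility 12.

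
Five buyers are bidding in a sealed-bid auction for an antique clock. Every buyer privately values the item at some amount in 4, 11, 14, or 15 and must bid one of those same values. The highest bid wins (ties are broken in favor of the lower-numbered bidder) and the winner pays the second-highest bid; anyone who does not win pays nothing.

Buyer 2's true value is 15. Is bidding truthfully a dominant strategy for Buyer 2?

Check each profile of the others' bids and compare truth against every alternative bid.
Others bid (14, 4, 4, 4): truth gives 1, best alternative gives 0.
Others bid (14, 4, 4, 11): truth gives 1, best alternative gives 0.
Others bid (14, 4, 4, 14): truth gives 1, best alternative gives 0.
Others bid (14, 4, 11, 4): truth gives 1, best alternative gives 0.
Others bid (14, 4, 11, 11): truth gives 1, best alternative gives 0.
Others bid (14, 4, 11, 14): truth gives 1, best alternative gives 0.
(Remaining 250 profiles checked similarly; truth is weakly best in each.)
In every case the truthful bid is at least as good as any alternative, so it is a dominant strategy.

Yes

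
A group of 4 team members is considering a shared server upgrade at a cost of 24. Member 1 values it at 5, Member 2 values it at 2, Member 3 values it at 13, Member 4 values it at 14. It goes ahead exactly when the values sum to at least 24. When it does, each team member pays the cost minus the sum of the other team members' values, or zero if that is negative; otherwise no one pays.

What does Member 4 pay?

Total value 34 ≥ cost 24, so the project is built.
The other team members' values sum to 20.
Cost minus that sum is 24 - 20 = 4.

4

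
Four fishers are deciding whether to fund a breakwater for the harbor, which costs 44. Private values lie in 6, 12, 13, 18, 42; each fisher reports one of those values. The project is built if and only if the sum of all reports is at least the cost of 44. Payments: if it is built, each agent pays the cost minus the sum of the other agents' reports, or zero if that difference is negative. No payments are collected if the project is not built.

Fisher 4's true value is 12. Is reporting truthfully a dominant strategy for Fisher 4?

Yes

Check each profile of the others' reports and compare truth against every alternative report.
Others report (6, 6, 42): truth gives 12, best alternative gives 12.
Others report (6, 12, 42): truth gives 12, best alternative gives 12.
Others report (6, 13, 42): truth gives 12, best alternative gives 12.
Others report (6, 18, 42): truth gives 12, best alternative gives 12.
Others report (6, 42, 6): truth gives 12, best alternative gives 12.
Others report (6, 42, 12): truth gives 12, best alternative gives 12.
(Remaining 119 profiles checked similarly; truth is weakly best in each.)
In every case the truthful report is at least as good as any alternative, so it is a dominant strategy.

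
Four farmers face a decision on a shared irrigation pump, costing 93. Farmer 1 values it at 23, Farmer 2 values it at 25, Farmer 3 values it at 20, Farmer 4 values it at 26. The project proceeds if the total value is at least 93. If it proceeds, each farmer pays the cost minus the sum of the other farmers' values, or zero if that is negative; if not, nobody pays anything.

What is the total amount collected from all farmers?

Total value 94 ≥ cost 93, so it is built.
Farmer 1: others sum to 71; max(0, 93 - 71) = 22.
Farmer 2: others sum to 69; max(0, 93 - 69) = 24.
Farmer 3: others sum to 74; max(0, 93 - 74) = 19.
Farmer 4: others sum to 68; max(0, 93 - 68) = 25.
Total collected = 22 + 24 + 19 + 25 = 90.

90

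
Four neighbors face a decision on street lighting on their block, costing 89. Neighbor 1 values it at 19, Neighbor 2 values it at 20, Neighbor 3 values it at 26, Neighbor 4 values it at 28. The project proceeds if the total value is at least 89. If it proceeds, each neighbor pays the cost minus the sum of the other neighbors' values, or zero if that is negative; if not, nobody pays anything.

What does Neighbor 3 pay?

22

Total value 93 ≥ cost 89, so the project is built.
The other neighbors' values sum to 67.
Cost minus that sum is 89 - 67 = 22.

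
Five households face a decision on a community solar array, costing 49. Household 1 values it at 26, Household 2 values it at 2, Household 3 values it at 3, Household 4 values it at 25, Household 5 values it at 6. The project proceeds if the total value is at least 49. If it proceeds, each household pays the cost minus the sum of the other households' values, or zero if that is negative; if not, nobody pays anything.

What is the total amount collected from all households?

Total value 62 ≥ cost 49, so it is built.
Household 1: others sum to 36; max(0, 49 - 36) = 13.
Household 2: others sum to 60; max(0, 49 - 60) = 0.
Household 3: others sum to 59; max(0, 49 - 59) = 0.
Household 4: others sum to 37; max(0, 49 - 37) = 12.
Household 5: others sum to 56; max(0, 49 - 56) = 0.
Total collected = 13 + 0 + 0 + 12 + 0 = 25.

25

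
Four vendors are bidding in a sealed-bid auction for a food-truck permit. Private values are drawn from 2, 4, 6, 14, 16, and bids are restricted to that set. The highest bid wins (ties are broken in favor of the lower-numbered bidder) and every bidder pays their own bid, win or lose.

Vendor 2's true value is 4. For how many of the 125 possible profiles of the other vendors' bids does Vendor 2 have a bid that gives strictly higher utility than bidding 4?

Others bid (2, 2, 6): truth gives -4; bid 2 gives -2 > -4. Violating.
Others bid (2, 2, 14): truth gives -4; bid 2 gives -2 > -4. Violating.
Others bid (2, 2, 16): truth gives -4; bid 2 gives -2 > -4. Violating.
Others bid (2, 4, 6): truth gives -4; bid 2 gives -2 > -4. Violating.
Others bid (2, 2, 2): truth gives 0; no alternative beats it.
Others bid (2, 2, 4): truth gives 0; no alternative beats it.
(Checking all 125 profiles: 121 have a profitable deviation, 4 do not.)

121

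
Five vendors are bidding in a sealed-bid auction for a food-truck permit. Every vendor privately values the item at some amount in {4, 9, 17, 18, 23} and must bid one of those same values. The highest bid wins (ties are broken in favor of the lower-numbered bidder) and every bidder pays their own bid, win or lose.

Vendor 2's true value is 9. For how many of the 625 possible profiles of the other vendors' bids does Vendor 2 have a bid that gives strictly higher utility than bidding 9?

617

Others bid (4, 4, 4, 17): truth gives -9; bid 4 gives -4 > -9. Violating.
Others bid (4, 4, 4, 18): truth gives -9; bid 4 gives -4 > -9. Violating.
Others bid (4, 4, 4, 23): truth gives -9; bid 4 gives -4 > -9. Violating.
Others bid (4, 4, 9, 17): truth gives -9; bid 4 gives -4 > -9. Violating.
Others bid (4, 4, 4, 4): truth gives 0; no alternative beats it.
Others bid (4, 4, 4, 9): truth gives 0; no alternative beats it.
(Checking all 625 profiles: 617 have a profitable deviation, 8 do not.)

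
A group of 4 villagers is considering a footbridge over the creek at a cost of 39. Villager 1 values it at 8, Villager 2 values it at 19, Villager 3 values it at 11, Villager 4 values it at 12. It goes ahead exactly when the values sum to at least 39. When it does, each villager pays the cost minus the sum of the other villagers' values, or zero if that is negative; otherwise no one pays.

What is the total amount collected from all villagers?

9

Total value 50 ≥ cost 39, so it is built.
Villager 1: others sum to 42; max(0, 39 - 42) = 0.
Villager 2: others sum to 31; max(0, 39 - 31) = 8.
Villager 3: others sum to 39; max(0, 39 - 39) = 0.
Villager 4: others sum to 38; max(0, 39 - 38) = 1.
Total collected = 0 + 8 + 0 + 1 = 9.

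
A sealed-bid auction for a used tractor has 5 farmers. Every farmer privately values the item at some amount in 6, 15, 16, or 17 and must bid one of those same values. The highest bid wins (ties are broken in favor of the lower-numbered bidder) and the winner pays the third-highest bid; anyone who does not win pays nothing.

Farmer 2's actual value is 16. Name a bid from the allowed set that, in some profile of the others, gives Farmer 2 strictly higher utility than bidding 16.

17

Suppose Farmer 1 bids 6, Farmer 3 bids 6, Farmer 4 bids 6 and Farmer 5 bids 17.
Bid 16: loses, pays 0, utility 0.
Bid 17: wins, pays 6, utility 16 - 6 = 10.
So bidding 17 beats truth here (10 > 0).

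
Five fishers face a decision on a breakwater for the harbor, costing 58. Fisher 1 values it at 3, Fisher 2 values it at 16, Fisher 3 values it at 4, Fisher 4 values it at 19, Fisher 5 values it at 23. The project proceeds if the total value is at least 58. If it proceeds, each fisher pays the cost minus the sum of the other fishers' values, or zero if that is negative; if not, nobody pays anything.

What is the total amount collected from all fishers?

Total value 65 ≥ cost 58, so it is built.
Fisher 1: others sum to 62; max(0, 58 - 62) = 0.
Fisher 2: others sum to 49; max(0, 58 - 49) = 9.
Fisher 3: others sum to 61; max(0, 58 - 61) = 0.
Fisher 4: others sum to 46; max(0, 58 - 46) = 12.
Fisher 5: others sum to 42; max(0, 58 - 42) = 16.
Total collected = 0 + 9 + 0 + 12 + 16 = 37.

37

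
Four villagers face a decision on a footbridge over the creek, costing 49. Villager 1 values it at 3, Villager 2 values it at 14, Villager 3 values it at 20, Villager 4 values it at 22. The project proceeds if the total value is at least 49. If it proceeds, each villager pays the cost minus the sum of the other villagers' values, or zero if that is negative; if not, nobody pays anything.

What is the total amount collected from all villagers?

26

Total value 59 ≥ cost 49, so it is built.
Villager 1: others sum to 56; max(0, 49 - 56) = 0.
Villager 2: others sum to 45; max(0, 49 - 45) = 4.
Villager 3: others sum to 39; max(0, 49 - 39) = 10.
Villager 4: others sum to 37; max(0, 49 - 37) = 12.
Total collected = 0 + 4 + 10 + 12 = 26.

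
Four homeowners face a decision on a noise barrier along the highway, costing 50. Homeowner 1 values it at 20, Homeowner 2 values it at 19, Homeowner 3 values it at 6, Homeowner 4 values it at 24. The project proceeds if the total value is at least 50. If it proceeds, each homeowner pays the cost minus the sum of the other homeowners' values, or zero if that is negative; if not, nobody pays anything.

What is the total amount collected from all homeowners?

Total value 69 ≥ cost 50, so it is built.
Homeowner 1: others sum to 49; max(0, 50 - 49) = 1.
Homeowner 2: others sum to 50; max(0, 50 - 50) = 0.
Homeowner 3: others sum to 63; max(0, 50 - 63) = 0.
Homeowner 4: others sum to 45; max(0, 50 - 45) = 5.
Total collected = 1 + 0 + 0 + 5 = 6.

6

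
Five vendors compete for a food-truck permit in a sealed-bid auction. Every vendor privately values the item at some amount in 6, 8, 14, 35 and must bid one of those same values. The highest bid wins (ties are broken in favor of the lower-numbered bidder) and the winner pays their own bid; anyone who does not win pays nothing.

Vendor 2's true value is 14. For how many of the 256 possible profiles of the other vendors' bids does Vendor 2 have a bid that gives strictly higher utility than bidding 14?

Others bid (6, 6, 6, 6): truth gives 0; bid 8 gives 6 > 0. Violating.
Others bid (6, 6, 6, 8): truth gives 0; bid 8 gives 6 > 0. Violating.
Others bid (6, 6, 8, 6): truth gives 0; bid 8 gives 6 > 0. Violating.
Others bid (6, 6, 8, 8): truth gives 0; bid 8 gives 6 > 0. Violating.
Others bid (6, 6, 6, 14): truth gives 0; no alternative beats it.
Others bid (6, 6, 6, 35): truth gives 0; no alternative beats it.
(Checking all 256 profiles: 8 have a profitable deviation, 248 do not.)

8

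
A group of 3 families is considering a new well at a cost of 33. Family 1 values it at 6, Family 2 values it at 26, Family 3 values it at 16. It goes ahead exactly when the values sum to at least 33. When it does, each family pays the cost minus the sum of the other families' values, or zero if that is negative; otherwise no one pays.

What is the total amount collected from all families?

Total value 48 ≥ cost 33, so it is built.
Family 1: others sum to 42; max(0, 33 - 42) = 0.
Family 2: others sum to 22; max(0, 33 - 22) = 11.
Family 3: others sum to 32; max(0, 33 - 32) = 1.
Total collected = 0 + 11 + 1 = 12.

12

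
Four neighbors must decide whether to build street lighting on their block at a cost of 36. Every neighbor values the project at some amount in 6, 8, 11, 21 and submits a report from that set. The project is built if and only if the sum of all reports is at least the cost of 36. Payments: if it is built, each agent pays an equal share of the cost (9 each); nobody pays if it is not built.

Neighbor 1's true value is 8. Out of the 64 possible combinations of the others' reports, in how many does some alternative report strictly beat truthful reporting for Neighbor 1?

3

Others report (6, 11, 11): truth gives -1; report 6 gives 0 > -1. Violating.
Others report (11, 6, 11): truth gives -1; report 6 gives 0 > -1. Violating.
Others report (11, 11, 6): truth gives -1; report 6 gives 0 > -1. Violating.
Others report (6, 6, 6): truth gives 0; no alternative beats it.
Others report (6, 6, 8): truth gives 0; no alternative beats it.
(Checking all 64 profiles: 3 have a profitable deviation, 61 do not.)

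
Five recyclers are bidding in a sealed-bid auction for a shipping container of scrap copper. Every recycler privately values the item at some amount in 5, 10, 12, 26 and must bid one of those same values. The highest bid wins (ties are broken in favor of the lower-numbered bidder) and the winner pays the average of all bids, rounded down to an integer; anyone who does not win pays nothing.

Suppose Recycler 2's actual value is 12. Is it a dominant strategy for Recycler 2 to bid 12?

Consider the case where Recycler 1 bids 12, Recycler 3 bids 5, Recycler 4 bids 5 and Recycler 5 bids 5.
Truthful bid 12: loses, pays 0, utility 0.
Bid 26 instead: wins, pays 10, utility 12 - 10 = 2.
Since 2 > 0, bidding 26 is strictly better here, so truthful bidding is not dominant.

No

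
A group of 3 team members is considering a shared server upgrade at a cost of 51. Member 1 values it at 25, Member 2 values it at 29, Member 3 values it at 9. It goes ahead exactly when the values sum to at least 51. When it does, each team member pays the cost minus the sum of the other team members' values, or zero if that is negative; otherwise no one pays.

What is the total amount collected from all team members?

30

Total value 63 ≥ cost 51, so it is built.
Member 1: others sum to 38; max(0, 51 - 38) = 13.
Member 2: others sum to 34; max(0, 51 - 34) = 17.
Member 3: others sum to 54; max(0, 51 - 54) = 0.
Total collected = 13 + 17 + 0 = 30.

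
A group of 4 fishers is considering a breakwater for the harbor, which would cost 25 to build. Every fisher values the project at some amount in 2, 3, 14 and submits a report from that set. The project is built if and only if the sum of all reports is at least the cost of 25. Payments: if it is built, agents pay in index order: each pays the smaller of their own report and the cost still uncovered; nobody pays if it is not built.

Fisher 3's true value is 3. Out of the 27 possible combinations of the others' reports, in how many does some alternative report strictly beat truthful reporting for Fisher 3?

Others report (2, 14, 14): truth gives 0; report 2 gives 1 > 0. Violating.
Others report (3, 14, 14): truth gives 0; report 2 gives 1 > 0. Violating.
Others report (14, 2, 14): truth gives 0; report 2 gives 1 > 0. Violating.
Others report (14, 3, 14): truth gives 0; report 2 gives 1 > 0. Violating.
Others report (2, 2, 2): truth gives 0; no alternative beats it.
Others report (2, 2, 3): truth gives 0; no alternative beats it.
(Checking all 27 profiles: 4 have a profitable deviation, 23 do not.)

4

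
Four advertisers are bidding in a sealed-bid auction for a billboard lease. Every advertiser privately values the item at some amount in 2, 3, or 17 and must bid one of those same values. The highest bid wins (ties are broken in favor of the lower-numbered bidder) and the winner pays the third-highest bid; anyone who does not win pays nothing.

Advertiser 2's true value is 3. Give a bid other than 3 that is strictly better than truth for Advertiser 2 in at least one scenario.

17

Suppose Advertiser 1 bids 2, Advertiser 3 bids 2 and Advertiser 4 bids 17.
Bid 3: loses, pays 0, utility 0.
Bid 17: wins, pays 2, utility 3 - 2 = 1.
So bidding 17 beats truth here (1 > 0).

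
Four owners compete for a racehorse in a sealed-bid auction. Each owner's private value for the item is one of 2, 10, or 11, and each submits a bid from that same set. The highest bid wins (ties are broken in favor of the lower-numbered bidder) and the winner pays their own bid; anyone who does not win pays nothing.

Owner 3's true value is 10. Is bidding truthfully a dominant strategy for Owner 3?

Yes

Check each profile of the others' bids and compare truth against every alternative bid.
Others bid (2, 2, 2): truth gives 0, best alternative gives 0.
Others bid (2, 2, 10): truth gives 0, best alternative gives 0.
Others bid (2, 2, 11): truth gives 0, best alternative gives 0.
Others bid (2, 10, 2): truth gives 0, best alternative gives 0.
Others bid (2, 10, 10): truth gives 0, best alternative gives 0.
Others bid (2, 10, 11): truth gives 0, best alternative gives 0.
(Remaining 21 profiles checked similarly; truth is weakly best in each.)
In every case the truthful bid is at least as good as any alternative, so it is a dominant strategy.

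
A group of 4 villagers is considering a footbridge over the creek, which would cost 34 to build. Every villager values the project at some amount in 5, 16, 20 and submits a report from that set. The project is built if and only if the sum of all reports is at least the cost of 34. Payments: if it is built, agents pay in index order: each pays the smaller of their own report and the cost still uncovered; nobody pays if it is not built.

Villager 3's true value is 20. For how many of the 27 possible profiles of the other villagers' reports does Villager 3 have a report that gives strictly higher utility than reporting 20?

Others report (5, 5, 16): truth gives 0; report 16 gives 4 > 0. Violating.
Others report (5, 5, 20): truth gives 0; report 5 gives 15 > 0. Violating.
Others report (5, 16, 16): truth gives 7; report 5 gives 15 > 7. Violating.
Others report (5, 16, 20): truth gives 7; report 5 gives 15 > 7. Violating.
Others report (5, 5, 5): truth gives 0; no alternative beats it.
Others report (5, 16, 5): truth gives 7; no alternative beats it.
(Checking all 27 profiles: 12 have a profitable deviation, 15 do not.)

12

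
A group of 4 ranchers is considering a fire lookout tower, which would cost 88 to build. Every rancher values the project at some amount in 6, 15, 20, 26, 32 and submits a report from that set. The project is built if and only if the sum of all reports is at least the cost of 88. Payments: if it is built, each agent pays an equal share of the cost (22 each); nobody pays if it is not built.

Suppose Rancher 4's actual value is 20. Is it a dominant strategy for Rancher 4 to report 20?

No

Consider the case where Rancher 1 reports 6, Rancher 2 reports 32 and Rancher 3 reports 32.
Truthful report 20: project built, pays 22, utility 20 - 22 = -2.
Report 6 instead: project not built, utility 0.
Since 0 > -2, reporting 6 is strictly better here, so truthful reporting is not dominant.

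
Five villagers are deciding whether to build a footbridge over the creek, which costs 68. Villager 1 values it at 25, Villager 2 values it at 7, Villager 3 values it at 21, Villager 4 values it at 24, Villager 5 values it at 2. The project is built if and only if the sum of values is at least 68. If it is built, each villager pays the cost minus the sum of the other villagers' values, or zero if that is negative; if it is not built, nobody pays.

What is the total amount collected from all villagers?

37

Total value 79 ≥ cost 68, so it is built.
Villager 1: others sum to 54; max(0, 68 - 54) = 14.
Villager 2: others sum to 72; max(0, 68 - 72) = 0.
Villager 3: others sum to 58; max(0, 68 - 58) = 10.
Villager 4: others sum to 55; max(0, 68 - 55) = 13.
Villager 5: others sum to 77; max(0, 68 - 77) = 0.
Total collected = 14 + 0 + 10 + 13 + 0 = 37.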